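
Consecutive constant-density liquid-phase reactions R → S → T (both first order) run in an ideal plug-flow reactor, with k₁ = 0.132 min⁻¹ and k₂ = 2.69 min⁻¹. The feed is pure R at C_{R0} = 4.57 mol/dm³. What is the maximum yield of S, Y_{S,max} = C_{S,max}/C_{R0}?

For a first-order series the maximum intermediate yield is C_{S,max}/C_{R0} = (k₁/k₂)^[k₂/(k₂−k₁)].
= (0.132/2.69)^(2.69/(2.69−0.132)) = (0.04907)^(1.052) = 0.04200.

0.0420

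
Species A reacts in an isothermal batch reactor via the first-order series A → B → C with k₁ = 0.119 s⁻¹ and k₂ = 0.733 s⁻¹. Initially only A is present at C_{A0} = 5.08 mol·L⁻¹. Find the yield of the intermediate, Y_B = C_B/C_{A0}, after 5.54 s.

0.0969

Solving the coupled first-order balances gives C_B(t) = [k₁/(k₂−k₁)]·C_{A0}·(e^(−k₁t) − e^(−k₂t)).
e^(−k₁t) = e^(−0.119×5.54) = e^(−0.6593) = 0.5172; e^(−k₂t) = e^(−4.061) = 0.01723.
C_B = 0.119×5.08/(0.733−0.119) × (0.5172−0.01723) = 0.9846×0.5000 = 0.4923 mol·L⁻¹.
Y_B = C_B/C_{A0} = 0.4923/5.08 = 0.0969.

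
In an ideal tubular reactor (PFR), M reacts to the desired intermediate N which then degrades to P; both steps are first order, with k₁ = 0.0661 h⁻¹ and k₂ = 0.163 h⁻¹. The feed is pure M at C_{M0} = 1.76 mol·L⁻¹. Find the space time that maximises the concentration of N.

Setting dC_N/dτ = 0 gives τ_opt = ln(k₂/k₁)/(k₂−k₁).
= ln(0.163/0.0661)/(0.163−0.0661) = ln(2.466)/0.09690 = 0.9026/0.09690 = 9.31 h.

9.31 h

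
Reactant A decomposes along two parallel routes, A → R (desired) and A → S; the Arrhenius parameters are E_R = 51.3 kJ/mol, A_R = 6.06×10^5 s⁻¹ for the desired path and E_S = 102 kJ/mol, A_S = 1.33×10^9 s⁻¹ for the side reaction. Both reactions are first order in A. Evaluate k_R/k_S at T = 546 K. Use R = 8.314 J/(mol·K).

32.3

k_R/k_S = (A_R/A_S)·exp[−(E_R−E_S)/(RT)] = (A_R/A_S)·exp[(E_S−E_R)/(RT)].
(E_S−E_R)/(RT) = (102−51.3)×10³/(8.314×546) = 50700/4539 = 11.17.
k_R/k_S = (6.06×10^5/1.33×10^9)·exp(11.17) = 4.556×10^-4 × 70882 = 32.3.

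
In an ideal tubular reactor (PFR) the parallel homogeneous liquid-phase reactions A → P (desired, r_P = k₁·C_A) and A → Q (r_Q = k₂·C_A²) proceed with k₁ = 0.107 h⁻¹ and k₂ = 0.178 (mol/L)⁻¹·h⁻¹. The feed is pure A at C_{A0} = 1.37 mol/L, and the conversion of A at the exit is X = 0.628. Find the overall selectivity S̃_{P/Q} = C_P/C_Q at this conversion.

C_A = C_{A0}(1−X) = 0.5096 mol/L.
Along a PFR/batch, dC_P/dC_A = −r_P/(r_P+r_Q) = −k₁/(k₁+k₂·C_A).
Integrating from C_{A0} to C_A: C_P = (0.107/0.178)·ln[(0.107+0.178·1.37)/(0.107+0.178·0.510)] = 0.6011·ln(0.3509/0.1977) = 0.3448 mol/L.
C_Q = (C_{A0}−C_A)−C_P = 0.5156 mol/L; S̃_{P/Q} = 0.3448/0.5156 = 0.669.

0.669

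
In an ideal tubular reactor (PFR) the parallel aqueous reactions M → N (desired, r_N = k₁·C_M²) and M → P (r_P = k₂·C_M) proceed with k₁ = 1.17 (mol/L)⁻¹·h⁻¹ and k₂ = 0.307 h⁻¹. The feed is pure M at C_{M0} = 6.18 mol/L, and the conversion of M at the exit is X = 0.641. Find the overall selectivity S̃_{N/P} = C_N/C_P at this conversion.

14.8

C_M = C_{M0}(1−X) = 2.219 mol/L.
Along a PFR/batch, dC_P/dC_M = −r_P/(r_N+r_P) = −k₂/(k₂+k₁·C_M).
Integrating from C_{M0} to C_M: C_P = (0.307/1.17)·ln[(0.307+1.17·6.18)/(0.307+1.17·2.22)] = 0.2624·ln(7.538/2.903) = 0.2504 mol/L.
Then C_N = (C_{M0}−C_M) − C_P = 3.961 − 0.2504 = 3.711 mol/L.
S̃_{N/P} = C_N/C_P = 3.711/0.2504 = 14.8.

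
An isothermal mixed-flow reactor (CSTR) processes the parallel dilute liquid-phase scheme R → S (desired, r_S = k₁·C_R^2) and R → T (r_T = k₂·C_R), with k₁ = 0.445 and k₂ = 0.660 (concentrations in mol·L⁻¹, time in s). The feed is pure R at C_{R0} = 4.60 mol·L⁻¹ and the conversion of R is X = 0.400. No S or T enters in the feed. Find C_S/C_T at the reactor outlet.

Exit C_R = C_{R0}(1−X) = 4.60×0.600 = 2.760 mol·L⁻¹.
In a CSTR the entire volume is at exit conditions, so r_S = 0.445×2.760^2 = 3.390 and r_T = 0.660×2.760 = 1.822.
Overall selectivity = C_S/C_T = r_Sτ/(r_Tτ) = r_S/r_T = 1.86.

1.86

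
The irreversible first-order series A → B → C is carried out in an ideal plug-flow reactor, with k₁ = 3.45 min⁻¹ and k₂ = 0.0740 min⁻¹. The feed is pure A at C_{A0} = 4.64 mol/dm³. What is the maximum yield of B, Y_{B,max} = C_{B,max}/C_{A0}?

At the optimum, C_{B,max}/C_{A0} = (k₁/k₂)^[k₂/(k₂−k₁)].
= (3.45/0.0740)^(0.0740/(0.0740−3.45)) = (46.62)^(-0.02192) = 0.9192.

0.919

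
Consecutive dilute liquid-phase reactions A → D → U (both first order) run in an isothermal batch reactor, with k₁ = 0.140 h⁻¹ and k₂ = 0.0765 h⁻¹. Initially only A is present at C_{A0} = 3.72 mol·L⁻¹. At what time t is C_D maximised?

The intermediate peaks when r₁ = r₂, i.e. k₁e^(−k₁t) = k₂e^(−k₂t), giving t_opt = ln(k₂/k₁)/(k₂−k₁).
= ln(0.0765/0.140)/(0.0765−0.140) = ln(0.5464)/-0.06350 = -0.6044/-0.06350 = 9.52 h.

9.52 h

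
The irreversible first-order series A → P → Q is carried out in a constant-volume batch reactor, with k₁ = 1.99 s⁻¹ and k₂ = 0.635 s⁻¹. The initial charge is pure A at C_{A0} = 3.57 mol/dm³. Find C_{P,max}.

2.09 mol/dm³

Evaluating C_P at t_opt = ln(k₂/k₁)/(k₂−k₁) gives C_{P,max}/C_{A0} = (k₁/k₂)^[k₂/(k₂−k₁)].
= (1.99/0.635)^(0.635/(0.635−1.99)) = (3.134)^(-0.4686) = 0.5855.
C_{P,max} = 0.5855×3.57 = 2.09 mol/dm³.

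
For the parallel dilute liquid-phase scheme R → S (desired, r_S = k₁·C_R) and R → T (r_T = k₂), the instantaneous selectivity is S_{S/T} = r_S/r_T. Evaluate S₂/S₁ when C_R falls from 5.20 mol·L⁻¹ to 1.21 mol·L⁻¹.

0.233

S_{S/T} = (k₁/k₂)·C_R, so S₂/S₁ = (C_{R,2}/C_{R,1}).
= 1.21/5.20 = 0.233.
Selectivity toward S falls as C_R falls — high-concentration operation is favoured.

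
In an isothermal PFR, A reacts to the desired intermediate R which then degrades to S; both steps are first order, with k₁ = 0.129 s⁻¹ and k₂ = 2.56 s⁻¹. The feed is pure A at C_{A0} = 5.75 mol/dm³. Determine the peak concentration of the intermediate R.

0.247 mol/dm³

At the optimum, C_{R,max}/C_{A0} = (k₁/k₂)^[k₂/(k₂−k₁)].
= (0.129/2.56)^(2.56/(2.56−0.129)) = (0.05039)^(1.053) = 0.04300.
C_{R,max} = 0.04300×5.75 = 0.247 mol/dm³.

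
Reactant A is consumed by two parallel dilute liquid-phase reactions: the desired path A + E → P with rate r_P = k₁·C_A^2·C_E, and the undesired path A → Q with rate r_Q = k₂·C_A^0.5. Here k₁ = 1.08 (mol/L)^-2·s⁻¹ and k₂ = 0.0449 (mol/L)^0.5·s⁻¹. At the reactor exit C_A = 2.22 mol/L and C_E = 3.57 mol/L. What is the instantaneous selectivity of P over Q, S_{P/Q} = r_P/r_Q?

S_{P/Q} = r_P/r_Q = (k₁·C_A^2·C_E)/(k₂·C_A^0.5) = (k₁/k₂)·C_A^1.5·C_E.
= (1.08×2.220^2×3.570) / (0.0449×2.220^0.5) = 19.00/0.06690 = 284.

284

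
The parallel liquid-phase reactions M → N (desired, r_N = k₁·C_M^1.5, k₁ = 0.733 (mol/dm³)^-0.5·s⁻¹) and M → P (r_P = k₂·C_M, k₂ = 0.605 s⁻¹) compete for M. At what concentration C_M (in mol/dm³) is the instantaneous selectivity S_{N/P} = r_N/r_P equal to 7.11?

S_{N/P} = (k₁/k₂)·C_M^0.5 ⇒ C_M = (S·k₂/k₁)^(2).
= (7.11×0.605/0.733)^(2) = (5.868)^(2) = 34.4 mol/dm³.

34.4 mol/dm³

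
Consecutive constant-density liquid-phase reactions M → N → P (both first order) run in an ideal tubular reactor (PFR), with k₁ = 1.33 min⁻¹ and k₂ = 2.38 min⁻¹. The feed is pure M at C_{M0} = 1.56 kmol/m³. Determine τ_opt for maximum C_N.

For first-order series the maximum of C_N occurs at τ_opt = ln(k₂/k₁)/(k₂−k₁).
= ln(2.38/1.33)/(2.38−1.33) = ln(1.789)/1.050 = 0.5819/1.050 = 0.554 min.

0.554 min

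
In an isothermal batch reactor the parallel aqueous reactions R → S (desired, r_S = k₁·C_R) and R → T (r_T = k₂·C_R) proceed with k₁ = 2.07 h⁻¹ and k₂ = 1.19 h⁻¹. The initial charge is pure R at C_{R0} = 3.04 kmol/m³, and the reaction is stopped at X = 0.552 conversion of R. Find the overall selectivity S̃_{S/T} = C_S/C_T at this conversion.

1.74

C_R = C_{R0}(1−X) = 1.362 kmol/m³.
Both paths are first order in R, so the instantaneous fraction to S is constant: dC_S/d(−C_R) = k₁/(k₁+k₂) = 0.6350.
C_S = 0.6350·(C_{R0}−C_R) = 0.6350×1.678 = 1.07 kmol/m³.
C_T = (C_{R0}−C_R)−C_S = 0.6126 kmol/m³; S̃_{S/T} = 1.066/0.6126 = 1.74.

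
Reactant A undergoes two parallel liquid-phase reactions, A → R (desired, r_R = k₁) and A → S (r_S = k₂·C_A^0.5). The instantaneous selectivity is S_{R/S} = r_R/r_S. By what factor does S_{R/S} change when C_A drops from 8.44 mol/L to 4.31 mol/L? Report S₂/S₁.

S_{R/S} = (k₁/k₂)·C_A^-0.5, so S₂/S₁ = (C_{A,2}/C_{A,1})^-0.5.
= (4.31/8.44)^(-0.5) = (0.5107)^(-0.5) = 1.40.
Selectivity toward R rises as C_A falls — low-concentration operation is favoured.

1.40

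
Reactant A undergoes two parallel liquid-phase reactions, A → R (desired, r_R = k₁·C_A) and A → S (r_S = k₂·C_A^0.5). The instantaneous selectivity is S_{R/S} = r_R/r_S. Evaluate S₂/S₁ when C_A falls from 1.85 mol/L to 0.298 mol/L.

S_{R/S} = (k₁/k₂)·C_A^0.5, so S₂/S₁ = (C_{A,2}/C_{A,1})^0.5.
= (0.298/1.85)^0.5 = (0.1611)^0.5 = 0.401.

0.401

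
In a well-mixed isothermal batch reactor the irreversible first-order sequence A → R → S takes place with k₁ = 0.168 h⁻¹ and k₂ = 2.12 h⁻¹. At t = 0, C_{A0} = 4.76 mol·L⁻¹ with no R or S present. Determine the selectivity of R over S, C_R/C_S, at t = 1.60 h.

For first-order series with pure A initially, C_R(t) = k₁C_{A0}/(k₂−k₁)·(e^(−k₁t) − e^(−k₂t)).
e^(−k₁t) = e^(−0.168×1.60) = e^(−0.2688) = 0.7643; e^(−k₂t) = e^(−3.392) = 0.03364.
C_R = 0.168×4.76/(2.12−0.168) × (0.7643−0.03364) = 0.4097×0.7307 = 0.2993 mol·L⁻¹.
C_A = C_{A0}e^(−k₁t) = 3.638 mol·L⁻¹, so C_S = C_{A0}−C_A−C_R = 0.8226 mol·L⁻¹; C_R/C_S = 0.364.

0.364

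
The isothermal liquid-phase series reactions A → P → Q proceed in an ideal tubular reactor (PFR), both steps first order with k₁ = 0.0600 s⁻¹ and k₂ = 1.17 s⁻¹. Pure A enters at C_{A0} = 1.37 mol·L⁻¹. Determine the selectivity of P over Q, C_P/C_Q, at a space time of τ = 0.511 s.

Solving the coupled first-order balances gives C_P(τ) = [k₁/(k₂−k₁)]·C_{A0}·(e^(−k₁τ) − e^(−k₂τ)).
e^(−k₁τ) = e^(−0.0600×0.511) = e^(−0.03066) = 0.9698; e^(−k₂τ) = e^(−0.5979) = 0.5500.
C_P = 0.0600×1.37/(1.17−0.0600) × (0.9698−0.5500) = 0.07405×0.4198 = 0.03109 mol·L⁻¹.
C_A = C_{A0}e^(−k₁τ) = 1.329 mol·L⁻¹, so C_Q = C_{A0}−C_A−C_P = 0.01028 mol·L⁻¹; C_P/C_Q = 3.03.

3.03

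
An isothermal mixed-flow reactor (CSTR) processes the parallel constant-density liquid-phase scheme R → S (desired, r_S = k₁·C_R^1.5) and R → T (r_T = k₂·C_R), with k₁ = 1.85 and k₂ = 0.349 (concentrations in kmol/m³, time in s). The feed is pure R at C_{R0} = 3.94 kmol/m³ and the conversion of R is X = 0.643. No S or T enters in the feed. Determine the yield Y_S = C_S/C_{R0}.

0.555

Exit C_R = C_{R0}(1−X) = 3.94×0.357 = 1.407 kmol/m³.
A CSTR operates uniformly at the exit composition, giving r_S = 3.086 and r_T = 0.4909 (each k·C_R^n at C_R = 1.407).
Fraction of consumed R going to S: r_S/(r_S+r_T) = 0.8628.
C_S = 0.8628·C_{R0}·X = 0.8628×3.94×0.643 = 2.19 kmol/m³; Y_S = C_S/C_{R0} = 0.555.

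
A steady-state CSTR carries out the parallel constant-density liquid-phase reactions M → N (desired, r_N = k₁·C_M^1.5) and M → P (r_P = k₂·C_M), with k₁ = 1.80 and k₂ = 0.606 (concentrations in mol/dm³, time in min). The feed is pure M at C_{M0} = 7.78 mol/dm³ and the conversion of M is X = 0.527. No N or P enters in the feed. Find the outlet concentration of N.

Exit C_M = C_{M0}(1−X) = 7.78×0.473 = 3.680 mol/dm³.
A CSTR operates uniformly at the exit composition, giving r_N = 12.71 and r_P = 2.230 (each k·C_M^n at C_M = 3.680).
Fraction of consumed M going to N: r_N/(r_N+r_P) = 0.8507.
C_N = 0.8507·C_{M0}·X = 0.8507×7.78×0.527 = 3.49 mol/dm³.

3.49 mol/dm³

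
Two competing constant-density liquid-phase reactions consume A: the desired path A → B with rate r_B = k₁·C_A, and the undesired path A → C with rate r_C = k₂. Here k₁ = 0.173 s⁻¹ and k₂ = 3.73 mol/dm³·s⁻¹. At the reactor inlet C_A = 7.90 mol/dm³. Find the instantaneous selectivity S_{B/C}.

S_{B/C} = r_B/r_C = (k₁·C_A)/(k₂) = (k₁/k₂)·C_A.
= (0.173×7.900) / (3.73) = 1.367/3.730 = 0.366.

0.366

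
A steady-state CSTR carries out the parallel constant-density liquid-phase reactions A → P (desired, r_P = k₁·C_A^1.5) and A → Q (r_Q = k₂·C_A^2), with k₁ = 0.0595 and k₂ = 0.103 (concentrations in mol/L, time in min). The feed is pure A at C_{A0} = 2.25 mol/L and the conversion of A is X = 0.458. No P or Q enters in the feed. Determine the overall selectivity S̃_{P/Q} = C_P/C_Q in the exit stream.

0.523

Exit C_A = C_{A0}(1−X) = 2.25×0.542 = 1.220 mol/L.
A CSTR operates uniformly at the exit composition, giving r_P = 0.08013 and r_Q = 0.1532 (each k·C_A^n at C_A = 1.220).
Overall selectivity = C_P/C_Q = r_Pτ/(r_Qτ) = r_P/r_Q = 0.523.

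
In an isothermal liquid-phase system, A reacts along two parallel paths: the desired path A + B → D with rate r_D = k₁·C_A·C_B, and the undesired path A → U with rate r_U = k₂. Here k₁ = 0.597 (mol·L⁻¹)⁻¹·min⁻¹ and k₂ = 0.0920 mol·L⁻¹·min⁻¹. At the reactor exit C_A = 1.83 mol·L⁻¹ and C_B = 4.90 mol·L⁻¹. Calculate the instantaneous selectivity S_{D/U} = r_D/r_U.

S_{D/U} = r_D/r_U = (k₁·C_A·C_B)/(k₂) = (k₁/k₂)·C_A·C_B.
= (0.597×1.830×4.900) / (0.0920) = 5.353/0.09200 = 58.2.

58.2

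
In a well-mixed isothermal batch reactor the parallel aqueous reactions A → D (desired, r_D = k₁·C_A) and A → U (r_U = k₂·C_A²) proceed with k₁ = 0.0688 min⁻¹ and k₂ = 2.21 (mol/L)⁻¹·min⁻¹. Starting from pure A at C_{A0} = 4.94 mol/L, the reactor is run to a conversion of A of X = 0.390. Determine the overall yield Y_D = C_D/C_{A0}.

0.00309

C_A = C_{A0}(1−X) = 3.013 mol/L.
Along a PFR/batch, dC_D/dC_A = −r_D/(r_D+r_U) = −k₁/(k₁+k₂·C_A).
Integrating from C_{A0} to C_A: C_D = (0.0688/2.21)·ln[(0.0688+2.21·4.94)/(0.0688+2.21·3.01)] = 0.03113·ln(10.99/6.728) = 0.01526 mol/L.
Y_D = C_D/C_{A0} = 0.01526/4.94 = 0.00309.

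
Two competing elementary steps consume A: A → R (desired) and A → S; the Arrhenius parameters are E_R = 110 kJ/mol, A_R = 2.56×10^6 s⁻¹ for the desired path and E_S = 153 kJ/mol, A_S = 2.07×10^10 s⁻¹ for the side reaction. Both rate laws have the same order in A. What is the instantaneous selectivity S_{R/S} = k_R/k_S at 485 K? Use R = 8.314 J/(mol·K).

5.29

k_R/k_S = (A_R/A_S)·exp[−(E_R−E_S)/(RT)] = (A_R/A_S)·exp[(E_S−E_R)/(RT)].
(E_S−E_R)/(RT) = (153−110)×10³/(8.314×485) = 43000/4032 = 10.66.
k_R/k_S = (2.56×10^6/2.07×10^10)·exp(10.66) = 1.237×10^-4 × 42784 = 5.29.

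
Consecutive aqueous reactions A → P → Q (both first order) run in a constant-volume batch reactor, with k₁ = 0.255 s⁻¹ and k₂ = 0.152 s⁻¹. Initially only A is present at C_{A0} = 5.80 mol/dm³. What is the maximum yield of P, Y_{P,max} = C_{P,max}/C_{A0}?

0.466

For a first-order series the maximum intermediate yield is C_{P,max}/C_{A0} = (k₁/k₂)^[k₂/(k₂−k₁)].
= (0.255/0.152)^(0.152/(0.152−0.255)) = (1.678)^(-1.476) = 0.4660.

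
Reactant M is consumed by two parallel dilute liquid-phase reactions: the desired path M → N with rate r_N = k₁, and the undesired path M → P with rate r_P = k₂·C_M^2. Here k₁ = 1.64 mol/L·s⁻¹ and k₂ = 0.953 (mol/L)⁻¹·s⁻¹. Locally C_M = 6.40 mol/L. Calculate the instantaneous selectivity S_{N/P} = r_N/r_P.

0.0420

S_{N/P} = r_N/r_P = (k₁)/(k₂·C_M^2) = (k₁/k₂)·C_M^-2.
= (1.64) / (0.953×6.400^2) = 1.640/39.03 = 0.0420.
The undesired path is higher order in M, so low C_M (CSTR or dilute feed) favours N.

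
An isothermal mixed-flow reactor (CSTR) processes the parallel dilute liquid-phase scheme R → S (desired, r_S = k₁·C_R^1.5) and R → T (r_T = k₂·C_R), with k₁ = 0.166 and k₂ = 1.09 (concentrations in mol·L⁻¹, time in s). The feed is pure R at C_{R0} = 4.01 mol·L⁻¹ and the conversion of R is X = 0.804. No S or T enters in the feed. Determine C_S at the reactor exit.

0.384 mol·L⁻¹

Exit C_R = C_{R0}(1−X) = 4.01×0.196 = 0.7860 mol·L⁻¹.
In a CSTR the entire volume is at exit conditions, so r_S = 0.166×0.7860^1.5 = 0.1157 and r_T = 1.09×0.7860 = 0.8567.
Fraction of consumed R going to S: r_S/(r_S+r_T) = 0.1190.
C_S = 0.1190·C_{R0}·X = 0.1190×4.01×0.804 = 0.384 mol·L⁻¹.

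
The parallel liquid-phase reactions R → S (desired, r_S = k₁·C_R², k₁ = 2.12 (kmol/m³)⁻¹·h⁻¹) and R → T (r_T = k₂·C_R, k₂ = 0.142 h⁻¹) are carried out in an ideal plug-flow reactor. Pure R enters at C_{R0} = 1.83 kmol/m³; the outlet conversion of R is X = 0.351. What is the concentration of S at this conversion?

0.615 kmol/m³

C_R = C_{R0}(1−X) = 1.188 kmol/m³.
Along a PFR/batch, dC_T/dC_R = −r_T/(r_S+r_T) = −k₂/(k₂+k₁·C_R).
Integrating from C_{R0} to C_R: C_T = (0.142/2.12)·ln[(0.142+2.12·1.83)/(0.142+2.12·1.19)] = 0.06698·ln(4.022/2.660) = 0.02769 kmol/m³.
Then C_S = (C_{R0}−C_R) − C_T = 0.6423 − 0.02769 = 0.6146 kmol/m³.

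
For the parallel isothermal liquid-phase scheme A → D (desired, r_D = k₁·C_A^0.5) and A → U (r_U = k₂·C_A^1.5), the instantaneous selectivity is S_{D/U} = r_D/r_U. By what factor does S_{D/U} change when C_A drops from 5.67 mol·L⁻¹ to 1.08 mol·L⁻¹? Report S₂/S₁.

5.25

S_{D/U} = (k₁/k₂)·C_A⁻¹, so S₂/S₁ = (C_{A,2}/C_{A,1})⁻¹.
= 5.67/1.08 = 5.25.
Selectivity toward D rises as C_A falls — low-concentration operation is favoured.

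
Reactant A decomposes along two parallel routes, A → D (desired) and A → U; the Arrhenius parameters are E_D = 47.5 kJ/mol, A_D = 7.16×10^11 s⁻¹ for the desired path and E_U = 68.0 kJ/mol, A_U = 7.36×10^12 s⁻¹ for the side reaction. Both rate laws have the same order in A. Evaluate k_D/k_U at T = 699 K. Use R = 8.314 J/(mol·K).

k_D/k_U = (A_D/A_U)·exp[−(E_D−E_U)/(RT)] = (A_D/A_U)·exp[(E_U−E_D)/(RT)].
(E_U−E_D)/(RT) = (68.0−47.5)×10³/(8.314×699) = 20500/5811 = 3.527.
k_D/k_U = (7.16×10^11/7.36×10^12)·exp(3.527) = 0.09728 × 34.04 = 3.31.

3.31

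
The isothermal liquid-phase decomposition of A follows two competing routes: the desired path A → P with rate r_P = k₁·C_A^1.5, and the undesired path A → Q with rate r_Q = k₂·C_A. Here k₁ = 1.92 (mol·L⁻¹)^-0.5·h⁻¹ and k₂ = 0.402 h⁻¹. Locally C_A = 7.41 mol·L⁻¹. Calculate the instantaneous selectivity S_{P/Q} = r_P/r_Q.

S_{P/Q} = r_P/r_Q = (k₁·C_A^1.5)/(k₂·C_A) = (k₁/k₂)·C_A^0.5.
= (1.92×7.410^1.5) / (0.402×7.410) = 38.73/2.979 = 13.0.
Since the desired path is higher order in A, keeping C_A high (PFR or concentrated feed) favours P.

13.0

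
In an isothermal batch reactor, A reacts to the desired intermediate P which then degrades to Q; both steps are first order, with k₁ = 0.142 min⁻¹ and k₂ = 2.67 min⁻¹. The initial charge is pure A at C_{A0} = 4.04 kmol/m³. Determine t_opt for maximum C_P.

Setting dC_P/dt = 0 gives t_opt = ln(k₂/k₁)/(k₂−k₁).
= ln(2.67/0.142)/(2.67−0.142) = ln(18.80)/2.528 = 2.934/2.528 = 1.16 min.

1.16 min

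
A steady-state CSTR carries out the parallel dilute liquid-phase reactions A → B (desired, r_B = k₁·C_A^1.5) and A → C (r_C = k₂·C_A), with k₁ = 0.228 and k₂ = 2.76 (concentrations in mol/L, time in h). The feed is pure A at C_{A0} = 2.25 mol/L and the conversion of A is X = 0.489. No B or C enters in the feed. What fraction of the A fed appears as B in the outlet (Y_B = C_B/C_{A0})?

0.0398

Exit C_A = C_{A0}(1−X) = 2.25×0.511 = 1.150 mol/L.
Rates in a CSTR are evaluated at the outlet concentration: r_B = 0.228×1.150^1.5 = 0.2811, r_C = 2.76×1.150 = 3.173.
Fraction of consumed A going to B: r_B/(r_B+r_C) = 0.08137.
C_B = 0.08137·C_{A0}·X = 0.08137×2.25×0.489 = 0.0895 mol/L; Y_B = C_B/C_{A0} = 0.0398.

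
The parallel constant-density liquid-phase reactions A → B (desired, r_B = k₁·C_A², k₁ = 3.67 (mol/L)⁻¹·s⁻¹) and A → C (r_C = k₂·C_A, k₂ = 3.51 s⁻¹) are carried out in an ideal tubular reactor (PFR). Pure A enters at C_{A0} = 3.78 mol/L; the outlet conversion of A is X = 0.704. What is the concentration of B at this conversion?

1.87 mol/L

C_A = C_{A0}(1−X) = 1.119 mol/L.
Along a PFR/batch, dC_C/dC_A = −r_C/(r_B+r_C) = −k₂/(k₂+k₁·C_A).
Integrating from C_{A0} to C_A: C_C = (3.51/3.67)·ln[(3.51+3.67·3.78)/(3.51+3.67·1.12)] = 0.9564·ln(17.38/7.616) = 0.7892 mol/L.
Then C_B = (C_{A0}−C_A) − C_C = 2.661 − 0.7892 = 1.872 mol/L.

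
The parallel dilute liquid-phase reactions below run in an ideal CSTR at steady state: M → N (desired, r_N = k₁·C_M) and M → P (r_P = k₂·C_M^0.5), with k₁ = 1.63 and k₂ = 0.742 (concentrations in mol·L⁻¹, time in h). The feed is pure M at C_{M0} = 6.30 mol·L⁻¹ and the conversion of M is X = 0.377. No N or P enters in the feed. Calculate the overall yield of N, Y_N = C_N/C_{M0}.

Exit C_M = C_{M0}(1−X) = 6.30×0.623 = 3.925 mol·L⁻¹.
Rates in a CSTR are evaluated at the outlet concentration: r_N = 1.63×3.925 = 6.398, r_P = 0.742×3.925^0.5 = 1.470.
Fraction of consumed M going to N: r_N/(r_N+r_P) = 0.8132.
C_N = 0.8132·C_{M0}·X = 0.8132×6.30×0.377 = 1.93 mol·L⁻¹; Y_N = C_N/C_{M0} = 0.307.

0.307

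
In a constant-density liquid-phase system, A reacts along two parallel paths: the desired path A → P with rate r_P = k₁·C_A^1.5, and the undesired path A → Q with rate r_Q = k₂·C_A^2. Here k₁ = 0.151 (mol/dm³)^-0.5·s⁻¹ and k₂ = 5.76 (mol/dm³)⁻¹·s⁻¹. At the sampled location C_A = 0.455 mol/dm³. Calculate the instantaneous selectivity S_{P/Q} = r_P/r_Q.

0.0389

S_{P/Q} = r_P/r_Q = (k₁·C_A^1.5)/(k₂·C_A^2) = (k₁/k₂)·C_A^-0.5.
= (0.151×0.4550^1.5) / (5.76×0.4550^2) = 0.04634/1.192 = 0.0389.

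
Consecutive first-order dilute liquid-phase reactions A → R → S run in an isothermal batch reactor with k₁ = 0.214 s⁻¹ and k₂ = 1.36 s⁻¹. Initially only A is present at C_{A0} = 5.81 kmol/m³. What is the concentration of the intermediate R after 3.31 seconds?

For first-order series with pure A initially, C_R(t) = k₁C_{A0}/(k₂−k₁)·(e^(−k₁t) − e^(−k₂t)).
e^(−k₁t) = e^(−0.214×3.31) = e^(−0.7083) = 0.4925; e^(−k₂t) = e^(−4.502) = 0.01109.
C_R = 0.214×5.81/(1.36−0.214) × (0.4925−0.01109) = 1.085×0.4814 = 0.5223 kmol/m³.

0.522 kmol/m³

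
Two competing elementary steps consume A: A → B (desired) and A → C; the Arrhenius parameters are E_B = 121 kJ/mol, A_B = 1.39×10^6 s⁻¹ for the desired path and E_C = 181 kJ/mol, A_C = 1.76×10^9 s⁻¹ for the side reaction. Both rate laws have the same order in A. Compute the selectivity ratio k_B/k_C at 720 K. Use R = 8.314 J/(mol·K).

k_B/k_C = (A_B/A_C)·exp[−(E_B−E_C)/(RT)] = (A_B/A_C)·exp[(E_C−E_B)/(RT)].
(E_C−E_B)/(RT) = (181−121)×10³/(8.314×720) = 60000/5986 = 10.02.
k_B/k_C = (1.39×10^6/1.76×10^9)·exp(10.02) = 7.898×10^-4 × 22545 = 17.8.
Since E_B < E_C, lowering the temperature improves selectivity toward B.

17.8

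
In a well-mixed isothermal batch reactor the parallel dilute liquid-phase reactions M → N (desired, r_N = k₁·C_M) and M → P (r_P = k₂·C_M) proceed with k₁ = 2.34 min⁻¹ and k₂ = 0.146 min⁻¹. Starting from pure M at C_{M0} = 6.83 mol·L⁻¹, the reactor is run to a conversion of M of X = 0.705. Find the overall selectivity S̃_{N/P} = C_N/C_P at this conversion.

C_M = C_{M0}(1−X) = 2.015 mol·L⁻¹.
Both paths are first order in M, so the instantaneous fraction to N is constant: dC_N/d(−C_M) = k₁/(k₁+k₂) = 0.9413.
C_N = 0.9413·(C_{M0}−C_M) = 0.9413×4.815 = 4.53 mol·L⁻¹.
C_P = (C_{M0}−C_M)−C_N = 0.2828 mol·L⁻¹; S̃_{N/P} = 4.532/0.2828 = 16.0.

16.0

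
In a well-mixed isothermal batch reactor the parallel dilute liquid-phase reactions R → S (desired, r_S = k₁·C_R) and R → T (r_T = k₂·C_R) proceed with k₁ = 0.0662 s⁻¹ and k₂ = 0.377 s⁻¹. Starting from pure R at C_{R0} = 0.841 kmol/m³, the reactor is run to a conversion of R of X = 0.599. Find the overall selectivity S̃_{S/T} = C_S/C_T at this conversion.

C_R = C_{R0}(1−X) = 0.3372 kmol/m³.
Both paths are first order in R, so the instantaneous fraction to S is constant: dC_S/d(−C_R) = k₁/(k₁+k₂) = 0.1494.
C_S = 0.1494·(C_{R0}−C_R) = 0.1494×0.5038 = 0.0752 kmol/m³.
C_T = (C_{R0}−C_R)−C_S = 0.4285 kmol/m³; S̃_{S/T} = 0.07525/0.4285 = 0.176.

0.176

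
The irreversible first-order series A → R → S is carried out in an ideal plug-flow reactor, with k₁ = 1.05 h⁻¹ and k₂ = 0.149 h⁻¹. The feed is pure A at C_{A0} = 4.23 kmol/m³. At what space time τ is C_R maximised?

2.17 h

Setting dC_R/dτ = 0 gives τ_opt = ln(k₂/k₁)/(k₂−k₁).
= ln(0.149/1.05)/(0.149−1.05) = ln(0.1419)/-0.9010 = -1.953/-0.9010 = 2.17 h.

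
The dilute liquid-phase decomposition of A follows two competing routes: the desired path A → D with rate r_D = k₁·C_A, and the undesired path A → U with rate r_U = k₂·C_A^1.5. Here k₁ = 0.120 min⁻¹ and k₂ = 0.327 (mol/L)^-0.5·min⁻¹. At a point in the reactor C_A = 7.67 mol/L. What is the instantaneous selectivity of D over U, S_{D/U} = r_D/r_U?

0.133

S_{D/U} = r_D/r_U = (k₁·C_A)/(k₂·C_A^1.5) = (k₁/k₂)·C_A^-0.5.
= (0.120×7.670) / (0.327×7.670^1.5) = 0.9204/6.946 = 0.133.
The undesired path is higher order in A, so low C_A (CSTR or dilute feed) favours D.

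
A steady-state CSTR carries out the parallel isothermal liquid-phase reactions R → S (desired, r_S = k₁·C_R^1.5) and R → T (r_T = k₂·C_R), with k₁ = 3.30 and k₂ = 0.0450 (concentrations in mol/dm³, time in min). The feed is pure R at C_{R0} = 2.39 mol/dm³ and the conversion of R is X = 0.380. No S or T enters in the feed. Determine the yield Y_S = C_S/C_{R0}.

Exit C_R = C_{R0}(1−X) = 2.39×0.620 = 1.482 mol/dm³.
In a CSTR the entire volume is at exit conditions, so r_S = 3.30×1.482^1.5 = 5.952 and r_T = 0.0450×1.482 = 0.06668.
Fraction of consumed R going to S: r_S/(r_S+r_T) = 0.9889.
C_S = 0.9889·C_{R0}·X = 0.9889×2.39×0.380 = 0.898 mol/dm³; Y_S = C_S/C_{R0} = 0.376.

0.376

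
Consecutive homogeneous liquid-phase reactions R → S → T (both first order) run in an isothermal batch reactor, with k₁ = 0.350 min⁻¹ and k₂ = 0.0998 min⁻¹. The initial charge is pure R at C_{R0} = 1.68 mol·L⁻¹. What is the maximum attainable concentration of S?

Evaluating C_S at t_opt = ln(k₂/k₁)/(k₂−k₁) gives C_{S,max}/C_{R0} = (k₁/k₂)^[k₂/(k₂−k₁)].
= (0.350/0.0998)^(0.0998/(0.0998−0.350)) = (3.507)^(-0.3989) = 0.6062.
C_{S,max} = 0.6062×1.68 = 1.02 mol·L⁻¹.

1.02 mol·L⁻¹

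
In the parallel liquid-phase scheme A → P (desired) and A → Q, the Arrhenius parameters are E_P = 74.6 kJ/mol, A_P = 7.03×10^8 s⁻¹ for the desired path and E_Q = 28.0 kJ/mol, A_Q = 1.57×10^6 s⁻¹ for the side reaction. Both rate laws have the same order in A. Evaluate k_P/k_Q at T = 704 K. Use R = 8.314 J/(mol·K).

0.156

k_P/k_Q = (A_P/A_Q)·exp[−(E_P−E_Q)/(RT)] = (A_P/A_Q)·exp[(E_Q−E_P)/(RT)].
(E_Q−E_P)/(RT) = (28.0−74.6)×10³/(8.314×704) = -46600/5853 = -7.962.
k_P/k_Q = (7.03×10^8/1.57×10^6)·exp(-7.962) = 447.8 × 3.486×10^-4 = 0.156.
Since E_P > E_Q, raising the temperature improves selectivity toward P.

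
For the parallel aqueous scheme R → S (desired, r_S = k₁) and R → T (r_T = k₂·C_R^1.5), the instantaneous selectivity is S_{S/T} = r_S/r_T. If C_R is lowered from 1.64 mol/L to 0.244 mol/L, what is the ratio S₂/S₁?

17.4

S_{S/T} = (k₁/k₂)·C_R^-1.5, so S₂/S₁ = (C_{R,2}/C_{R,1})^-1.5.
= (0.244/1.64)^(-1.5) = (0.1488)^(-1.5) = 17.4.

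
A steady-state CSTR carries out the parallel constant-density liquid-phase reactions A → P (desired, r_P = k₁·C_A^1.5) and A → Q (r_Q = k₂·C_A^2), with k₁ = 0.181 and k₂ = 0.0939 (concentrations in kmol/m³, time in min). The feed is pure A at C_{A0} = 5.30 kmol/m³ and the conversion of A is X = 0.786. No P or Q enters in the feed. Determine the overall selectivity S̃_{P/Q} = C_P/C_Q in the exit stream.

Exit C_A = C_{A0}(1−X) = 5.30×0.214 = 1.134 kmol/m³.
A CSTR operates uniformly at the exit composition, giving r_P = 0.2186 and r_Q = 0.1208 (each k·C_A^n at C_A = 1.134).
Overall selectivity = C_P/C_Q = r_Pτ/(r_Qτ) = r_P/r_Q = 1.81.

1.81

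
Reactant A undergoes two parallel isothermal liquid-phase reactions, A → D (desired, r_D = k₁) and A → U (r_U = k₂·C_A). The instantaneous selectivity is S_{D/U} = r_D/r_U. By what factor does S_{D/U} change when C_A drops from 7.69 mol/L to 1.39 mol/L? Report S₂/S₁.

5.53

S_{D/U} = (k₁/k₂)·C_A⁻¹, so S₂/S₁ = (C_{A,2}/C_{A,1})⁻¹.
= 7.69/1.39 = 5.53.
Selectivity toward D rises as C_A falls — low-concentration operation is favoured.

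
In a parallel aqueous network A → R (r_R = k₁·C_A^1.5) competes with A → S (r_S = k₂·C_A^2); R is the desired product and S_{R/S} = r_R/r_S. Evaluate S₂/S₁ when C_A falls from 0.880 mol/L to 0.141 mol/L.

2.50

S_{R/S} = (k₁/k₂)·C_A^-0.5, so S₂/S₁ = (C_{A,2}/C_{A,1})^-0.5.
= (0.141/0.880)^(-0.5) = (0.1602)^(-0.5) = 2.50.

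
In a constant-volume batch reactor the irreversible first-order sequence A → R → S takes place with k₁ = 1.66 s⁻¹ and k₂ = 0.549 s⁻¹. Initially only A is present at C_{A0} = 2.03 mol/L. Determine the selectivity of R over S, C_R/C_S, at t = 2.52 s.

Solving the coupled first-order balances gives C_R(t) = [k₁/(k₂−k₁)]·C_{A0}·(e^(−k₁t) − e^(−k₂t)).
e^(−k₁t) = e^(−1.66×2.52) = e^(−4.183) = 0.01525; e^(−k₂t) = e^(−1.383) = 0.2507.
C_R = 1.66×2.03/(0.549−1.66) × (0.01525−0.2507) = (-3.033)×(-0.2355) = 0.7142 mol/L.
C_A = C_{A0}e^(−k₁t) = 0.03096 mol/L, so C_S = C_{A0}−C_A−C_R = 1.285 mol/L; C_R/C_S = 0.556.

0.556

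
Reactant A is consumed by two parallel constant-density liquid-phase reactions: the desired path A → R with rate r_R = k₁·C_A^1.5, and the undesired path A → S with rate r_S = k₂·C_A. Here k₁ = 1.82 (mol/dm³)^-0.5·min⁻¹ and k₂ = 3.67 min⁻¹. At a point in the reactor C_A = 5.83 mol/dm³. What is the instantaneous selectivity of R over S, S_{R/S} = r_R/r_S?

1.20

S_{R/S} = r_R/r_S = (k₁·C_A^1.5)/(k₂·C_A) = (k₁/k₂)·C_A^0.5.
= (1.82×5.830^1.5) / (3.67×5.830) = 25.62/21.40 = 1.20.
Since the desired path is higher order in A, keeping C_A high (PFR or concentrated feed) favours R.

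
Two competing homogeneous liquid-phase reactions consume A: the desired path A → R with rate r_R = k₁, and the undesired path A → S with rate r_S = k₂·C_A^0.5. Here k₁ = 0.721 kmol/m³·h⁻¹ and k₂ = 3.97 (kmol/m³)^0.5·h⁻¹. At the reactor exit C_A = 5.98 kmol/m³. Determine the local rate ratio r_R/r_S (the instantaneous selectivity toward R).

0.0743

S_{R/S} = r_R/r_S = (k₁)/(k₂·C_A^0.5) = (k₁/k₂)·C_A^-0.5.
= (0.721) / (3.97×5.980^0.5) = 0.7210/9.708 = 0.0743.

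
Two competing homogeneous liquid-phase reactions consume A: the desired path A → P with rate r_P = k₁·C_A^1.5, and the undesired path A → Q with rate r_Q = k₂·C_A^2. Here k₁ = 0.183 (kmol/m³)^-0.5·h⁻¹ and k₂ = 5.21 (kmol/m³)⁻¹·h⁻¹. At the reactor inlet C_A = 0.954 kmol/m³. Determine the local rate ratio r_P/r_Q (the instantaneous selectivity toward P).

S_{P/Q} = r_P/r_Q = (k₁·C_A^1.5)/(k₂·C_A^2) = (k₁/k₂)·C_A^-0.5.
= (0.183×0.9540^1.5) / (5.21×0.9540^2) = 0.1705/4.742 = 0.0360.

0.0360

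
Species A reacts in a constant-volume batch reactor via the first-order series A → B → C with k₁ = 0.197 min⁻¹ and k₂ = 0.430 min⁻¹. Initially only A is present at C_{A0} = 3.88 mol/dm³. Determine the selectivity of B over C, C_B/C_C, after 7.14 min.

For first-order series with pure A initially, C_B(t) = k₁C_{A0}/(k₂−k₁)·(e^(−k₁t) − e^(−k₂t)).
e^(−k₁t) = e^(−0.197×7.14) = e^(−1.407) = 0.2450; e^(−k₂t) = e^(−3.070) = 0.04641.
C_B = 0.197×3.88/(0.430−0.197) × (0.2450−0.04641) = 3.281×0.1986 = 0.6514 mol/dm³.
C_A = C_{A0}e^(−k₁t) = 0.9505 mol/dm³, so C_C = C_{A0}−C_A−C_B = 2.278 mol/dm³; C_B/C_C = 0.286.

0.286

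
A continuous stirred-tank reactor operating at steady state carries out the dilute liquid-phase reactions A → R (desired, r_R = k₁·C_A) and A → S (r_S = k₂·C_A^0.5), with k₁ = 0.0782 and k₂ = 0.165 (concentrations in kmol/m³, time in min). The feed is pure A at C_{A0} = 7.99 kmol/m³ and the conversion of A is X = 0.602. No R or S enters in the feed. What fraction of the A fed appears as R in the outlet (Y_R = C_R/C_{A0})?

0.276

Exit C_A = C_{A0}(1−X) = 7.99×0.398 = 3.180 kmol/m³.
In a CSTR the entire volume is at exit conditions, so r_R = 0.0782×3.180 = 0.2487 and r_S = 0.165×3.180^0.5 = 0.2942.
Fraction of consumed A going to R: r_R/(r_R+r_S) = 0.4580.
C_R = 0.4580·C_{A0}·X = 0.4580×7.99×0.602 = 2.20 kmol/m³; Y_R = C_R/C_{A0} = 0.276.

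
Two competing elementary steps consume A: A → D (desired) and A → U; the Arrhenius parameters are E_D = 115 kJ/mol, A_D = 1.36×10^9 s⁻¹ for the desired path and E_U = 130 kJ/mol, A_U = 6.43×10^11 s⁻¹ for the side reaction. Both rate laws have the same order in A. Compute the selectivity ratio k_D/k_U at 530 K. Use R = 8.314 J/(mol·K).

0.0636

k_D/k_U = (A_D/A_U)·exp[−(E_D−E_U)/(RT)] = (A_D/A_U)·exp[(E_U−E_D)/(RT)].
(E_U−E_D)/(RT) = (130−115)×10³/(8.314×530) = 15000/4406 = 3.404.
k_D/k_U = (1.36×10^9/6.43×10^11)·exp(3.404) = 0.002115 × 30.09 = 0.0636.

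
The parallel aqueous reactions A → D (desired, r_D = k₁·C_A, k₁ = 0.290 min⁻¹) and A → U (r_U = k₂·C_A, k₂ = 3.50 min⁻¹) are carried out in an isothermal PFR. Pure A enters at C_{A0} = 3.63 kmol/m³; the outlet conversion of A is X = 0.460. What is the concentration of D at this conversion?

C_A = C_{A0}(1−X) = 1.960 kmol/m³.
Both paths are first order in A, so the instantaneous fraction to D is constant: dC_D/d(−C_A) = k₁/(k₁+k₂) = 0.07652.
C_D = 0.07652·(C_{A0}−C_A) = 0.07652×1.670 = 0.128 kmol/m³.

0.128 kmol/m³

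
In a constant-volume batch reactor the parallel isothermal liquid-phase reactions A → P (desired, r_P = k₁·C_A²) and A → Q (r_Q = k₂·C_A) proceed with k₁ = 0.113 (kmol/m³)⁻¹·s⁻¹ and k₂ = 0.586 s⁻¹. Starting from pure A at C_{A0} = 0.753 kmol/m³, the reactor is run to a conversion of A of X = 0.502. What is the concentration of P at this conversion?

0.0370 kmol/m³

C_A = C_{A0}(1−X) = 0.3750 kmol/m³.
Along a PFR/batch, dC_Q/dC_A = −r_Q/(r_P+r_Q) = −k₂/(k₂+k₁·C_A).
Integrating from C_{A0} to C_A: C_Q = (0.586/0.113)·ln[(0.586+0.113·0.753)/(0.586+0.113·0.375)] = 5.186·ln(0.6711/0.6284) = 0.3411 kmol/m³.
Then C_P = (C_{A0}−C_A) − C_Q = 0.3780 − 0.3411 = 0.03696 kmol/m³.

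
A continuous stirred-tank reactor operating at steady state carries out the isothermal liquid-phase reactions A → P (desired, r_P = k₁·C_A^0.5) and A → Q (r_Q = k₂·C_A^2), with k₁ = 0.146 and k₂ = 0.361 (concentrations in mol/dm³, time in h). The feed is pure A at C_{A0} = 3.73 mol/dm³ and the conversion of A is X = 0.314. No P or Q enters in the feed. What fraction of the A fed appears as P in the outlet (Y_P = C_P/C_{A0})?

Exit C_A = C_{A0}(1−X) = 3.73×0.686 = 2.559 mol/dm³.
A CSTR operates uniformly at the exit composition, giving r_P = 0.2335 and r_Q = 2.364 (each k·C_A^n at C_A = 2.559).
Fraction of consumed A going to P: r_P/(r_P+r_Q) = 0.08992.
C_P = 0.08992·C_{A0}·X = 0.08992×3.73×0.314 = 0.105 mol/dm³; Y_P = C_P/C_{A0} = 0.0282.

0.0282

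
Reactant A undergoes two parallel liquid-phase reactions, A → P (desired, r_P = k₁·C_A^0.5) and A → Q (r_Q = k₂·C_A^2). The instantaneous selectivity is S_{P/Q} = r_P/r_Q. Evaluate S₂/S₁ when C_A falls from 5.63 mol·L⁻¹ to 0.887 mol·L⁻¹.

16.0

S_{P/Q} = (k₁/k₂)·C_A^-1.5, so S₂/S₁ = (C_{A,2}/C_{A,1})^-1.5.
= (0.887/5.63)^(-1.5) = (0.1575)^(-1.5) = 16.0.
Selectivity toward P rises as C_A falls — low-concentration operation is favoured.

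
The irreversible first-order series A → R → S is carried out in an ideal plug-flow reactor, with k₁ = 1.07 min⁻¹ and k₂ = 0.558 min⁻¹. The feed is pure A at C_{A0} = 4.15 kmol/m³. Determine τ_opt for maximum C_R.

1.27 min

The intermediate peaks when r₁ = r₂, i.e. k₁e^(−k₁τ) = k₂e^(−k₂τ), giving τ_opt = ln(k₂/k₁)/(k₂−k₁).
= ln(0.558/1.07)/(0.558−1.07) = ln(0.5215)/-0.5120 = -0.6511/-0.5120 = 1.27 min.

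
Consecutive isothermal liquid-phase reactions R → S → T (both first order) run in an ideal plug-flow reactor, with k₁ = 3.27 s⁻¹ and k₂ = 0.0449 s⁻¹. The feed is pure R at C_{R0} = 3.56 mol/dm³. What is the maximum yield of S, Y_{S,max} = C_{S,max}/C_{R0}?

0.942

Evaluating C_S at τ_opt = ln(k₂/k₁)/(k₂−k₁) gives C_{S,max}/C_{R0} = (k₁/k₂)^[k₂/(k₂−k₁)].
= (3.27/0.0449)^(0.0449/(0.0449−3.27)) = (72.83)^(-0.01392) = 0.9420.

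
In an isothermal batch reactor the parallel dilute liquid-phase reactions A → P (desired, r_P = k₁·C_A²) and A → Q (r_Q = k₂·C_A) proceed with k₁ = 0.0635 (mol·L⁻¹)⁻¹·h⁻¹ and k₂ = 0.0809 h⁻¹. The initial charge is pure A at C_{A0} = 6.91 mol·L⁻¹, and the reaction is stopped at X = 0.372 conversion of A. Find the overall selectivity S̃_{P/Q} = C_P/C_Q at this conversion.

4.35

C_A = C_{A0}(1−X) = 4.339 mol·L⁻¹.
Along a PFR/batch, dC_Q/dC_A = −r_Q/(r_P+r_Q) = −k₂/(k₂+k₁·C_A).
Integrating from C_{A0} to C_A: C_Q = (0.0809/0.0635)·ln[(0.0809+0.0635·6.91)/(0.0809+0.0635·4.34)] = 1.274·ln(0.5197/0.3565) = 0.4803 mol·L⁻¹.
Then C_P = (C_{A0}−C_A) − C_Q = 2.571 − 0.4803 = 2.090 mol·L⁻¹.
S̃_{P/Q} = C_P/C_Q = 2.090/0.4803 = 4.35.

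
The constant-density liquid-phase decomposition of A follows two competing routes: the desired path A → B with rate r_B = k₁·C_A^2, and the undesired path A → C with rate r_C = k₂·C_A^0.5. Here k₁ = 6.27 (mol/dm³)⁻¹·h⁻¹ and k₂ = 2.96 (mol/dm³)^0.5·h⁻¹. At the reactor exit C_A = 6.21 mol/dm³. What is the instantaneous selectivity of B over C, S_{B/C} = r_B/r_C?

S_{B/C} = r_B/r_C = (k₁·C_A^2)/(k₂·C_A^0.5) = (k₁/k₂)·C_A^1.5.
= (6.27×6.210^2) / (2.96×6.210^0.5) = 241.8/7.376 = 32.8.
Since the desired path is higher order in A, keeping C_A high (PFR or concentrated feed) favours B.

32.8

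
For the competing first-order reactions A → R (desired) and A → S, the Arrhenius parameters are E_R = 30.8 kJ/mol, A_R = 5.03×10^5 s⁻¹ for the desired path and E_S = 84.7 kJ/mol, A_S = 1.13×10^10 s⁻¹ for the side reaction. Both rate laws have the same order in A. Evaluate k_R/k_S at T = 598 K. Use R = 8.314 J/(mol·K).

Since both paths have the same order in A, the concentration cancels and S_{R/S} = k_R/k_S = (A_R/A_S)·exp[(E_S−E_R)/(RT)].
(E_S−E_R)/(RT) = (84.7−30.8)×10³/(8.314×598) = 53900/4972 = 10.84.
k_R/k_S = (5.03×10^5/1.13×10^10)·exp(10.84) = 4.451×10^-5 × 51083 = 2.27.
Since E_R < E_S, lowering the temperature improves selectivity toward R.

2.27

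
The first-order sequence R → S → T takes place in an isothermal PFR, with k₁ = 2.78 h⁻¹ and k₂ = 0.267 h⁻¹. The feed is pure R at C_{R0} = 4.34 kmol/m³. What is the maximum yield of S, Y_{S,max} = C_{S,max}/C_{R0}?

For a first-order series the maximum intermediate yield is C_{S,max}/C_{R0} = (k₁/k₂)^[k₂/(k₂−k₁)].
= (2.78/0.267)^(0.267/(0.267−2.78)) = (10.41)^(-0.1062) = 0.7796.

0.780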